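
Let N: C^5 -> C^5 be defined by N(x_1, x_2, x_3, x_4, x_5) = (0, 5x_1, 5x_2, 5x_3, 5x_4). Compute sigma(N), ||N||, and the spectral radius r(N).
sigma(N) = {0}; ||N|| = 5; r(N) = 0. (N is nilpotent with N^5 = 0.)

On C^5, N is a strictly lower-triangular matrix with 5 on the subdiagonal and zeros elsewhere, so its characteristic polynomial is lambda^5 and every eigenvalue is 0: sigma(N) = {0}. For the operator norm, N e_i = 5e_{i+1} for i = 1, ..., 4 and N e_5 = 0, so the singular values of N are 5 (with multiplicity 4) and 0; hence ||N|| = 5. The spectral radius r(N) = max|lambda| = 0. Note ||N|| > r(N) — characteristic of non-normal nilpotent operators. Indeed N^5 = 0.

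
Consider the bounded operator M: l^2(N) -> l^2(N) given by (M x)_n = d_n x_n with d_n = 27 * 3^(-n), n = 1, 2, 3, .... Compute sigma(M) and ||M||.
sigma(M) = {27 * 3^(-n) : n ≥ 1} ∪ {0}; ||M|| = 9

A bounded diagonal operator on l^2 with diagonal entries d_n has spectrum equal to the closure of {d_n : n ≥ 1}: every d_n is an eigenvalue (with eigenvector e_n), so {d_n} ⊂ sigma(M); the spectrum is closed, so its closure is too; and for lambda not in the closure, (M - lambda I) has bounded inverse (the diagonal entries 1/(d_n - lambda) are bounded). For our sequence d_n = 27 * 3^(-n), n = 1, 2, 3, ...:
  - {d_n} = {27 * 3^(-n) : n ≥ 1}; the only limit point is 0
  - closure = {27 * 3^(-n) : n ≥ 1} ∪ {0}
For the norm: a diagonal operator has ||M|| = sup_n |d_n|. Here d_n = 27 * 3^(-n) is positive and decreasing, so sup_n |d_n| = d_1 = 27/3 = 9. So ||M|| = 9.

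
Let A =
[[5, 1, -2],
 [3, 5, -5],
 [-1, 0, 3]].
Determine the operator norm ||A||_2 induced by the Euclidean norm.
||A||_2 ≈ 9.1567 (= sqrt(largest eigenvalue of A^T A))

||A||_2 = sigma_max(A) = sqrt(lambda_max(A^T A)). Form the symmetric matrix M = A^T A =
[[35, 20, -28],
 [20, 26, -27],
 [-28, -27, 38]].
Its characteristic polynomial (trace, sum of principal 2x2 minors, determinant of M give the coefficients) is
  p(λ) = det(λ I - M) = λ^3 - 99λ^2 + 1315λ - 3721.
No integer candidate from the rational root theorem (±divisors of 3721) is a root, so the roots are irrational. The cubic discriminant is Δ = 1756173632 > 0, so there are three distinct real roots. p(3) = -640 and p(4) = 19 have opposite signs, so a root lies in (3, 4); Newton's method refines it to λ ≈ 3.9669. p(11) = 96 and p(12) = -469 have opposite signs, so a root lies in (11, 12); Newton's method refines it to λ ≈ 11.1874. p(83) = -4800 and p(84) = 899 have opposite signs, so a root lies in (83, 84); Newton's method refines it to λ ≈ 83.8457. Check (Vieta): the three roots sum to 99, matching tr M = 99.
So the eigenvalues of A^T A are ≈ 3.9669, 11.1874, 83.8457 (all ≥ 0, as they must be for A^T A). The largest is λ_max ≈ 83.8457, hence ||A||_2 = sqrt(λ_max) ≈ 9.1567.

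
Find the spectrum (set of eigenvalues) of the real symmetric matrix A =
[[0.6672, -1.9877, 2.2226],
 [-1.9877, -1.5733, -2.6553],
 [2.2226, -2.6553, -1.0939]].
sigma(A) ≈ {-4, -2, 4}

A is real symmetric, so its spectrum consists of real eigenvalues. Expanding the characteristic polynomial of the displayed matrix gives
  det(λ I - A) = p(λ) = λ^3 + (2)λ^2 + (-16)λ + (-32).
Solving p(λ) = 0 yields eigenvalues ≈ -4, -2, 4. (A is shown rounded to 4 decimals, so these recover the underlying integer eigenvalues to within that precision.)
Verification: the trace of A = -2 equals the sum of eigenvalues -2, and det(A) ≈ 31.9996 matches the eigenvalue product 32.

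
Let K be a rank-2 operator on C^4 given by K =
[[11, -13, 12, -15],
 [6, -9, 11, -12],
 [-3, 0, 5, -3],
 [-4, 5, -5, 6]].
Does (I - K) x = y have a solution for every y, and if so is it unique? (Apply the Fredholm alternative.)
(I - K) is invertible (det(I - K) = 40 ≠ 0), so for every y in C^4 the equation (I - K) x = y has a unique solution.

K has rank 2 and factors as K = U V^T = u1 v1^T + u2 v2^T with u1 = (2, 3, 3, -1), v1 = (1, -2, 3, -3), u2 = (-3, -1, 2, 1), v2 = (-3, 3, -2, 3) (multiplying out reproduces the displayed K). The nonzero eigenvalues of U V^T coincide with those of the 2 x 2 matrix G = V^T U = [[v1·u1, v1·u2], [v2·u1, v2·u2]] = [[8, 2], [-6, 5]], and by the Sylvester determinant identity det(I_4 - U V^T) = det(I_2 - V^T U) = det([[-7, -2], [6, -4]]) = (-7)(-4) - (-2)(6) = 40. (Direct check: I - K =
[[-10, 13, -12, 15],
 [-6, 10, -11, 12],
 [3, 0, -4, 3],
 [4, -5, 5, -5]]
has determinant 40.) The finite-dimensional Fredholm alternative says: either (I - K) is invertible, or ker(I - K) ≠ {0} and then range(I - K) = ker((I - K)^*)^⊥, with dim ker(I - K) = dim ker((I - K)^*). Since det(I - K) ≠ 0, 1 is not an eigenvalue of K and ker(I - K) = {0}, so we are in the first case: for every y there is a unique x = (I - K)^(-1) y. (Explicitly, by the Woodbury identity, (I - U V^T)^(-1) = I + U (I_2 - G)^(-1) V^T.)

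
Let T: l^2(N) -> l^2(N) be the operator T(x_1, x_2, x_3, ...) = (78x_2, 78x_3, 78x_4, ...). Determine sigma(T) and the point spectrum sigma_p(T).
sigma(T) = closed disk {z in C : |z| ≤ 78}; sigma_p(T) = open disk {z in C : |z| < 78}

Note T = 78·V where V is the unit left shift (V x)_k = x_{k+1}; so sigma(T) = 78·sigma(V) and ||T|| = 78||V||. ||T x||^2 = 6084sum_{k≥2} |x_k|^2 ≤ 6084||x||^2, with equality on {x : x_1 = 0}, so ||T|| = 78. For any lambda with |lambda| < 78, set r = lambda/78 (|r| < 1); the vector x = (1, r, r^2, ...) is in l^2 and satisfies T x = 78(r, r^2, ...) = lambda x, so lambda is an eigenvalue. On the boundary |lambda| = 78 the geometric series diverges, so no l^2 eigenvector exists, but these lambda lie in the approximate point spectrum. Hence sigma(T) is the closed disk of radius 78 and sigma_p(T) is the open disk.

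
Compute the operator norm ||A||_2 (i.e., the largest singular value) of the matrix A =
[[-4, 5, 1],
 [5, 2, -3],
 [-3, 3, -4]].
||A||_2 ≈ 8.0032 (= sqrt(largest eigenvalue of A^T A))

||A||_2 = sigma_max(A) = sqrt(lambda_max(A^T A)). Form the symmetric matrix M = A^T A =
[[50, -19, -7],
 [-19, 38, -13],
 [-7, -13, 26]].
Its characteristic polynomial (trace, sum of principal 2x2 minors, determinant of M give the coefficients) is
  p(λ) = det(λ I - M) = λ^3 - 114λ^2 + 3609λ - 26244.
No integer candidate from the rational root theorem (±divisors of 26244) is a root, so the roots are irrational. The cubic discriminant is Δ = 1475775936 > 0, so there are three distinct real roots. p(10) = -554 and p(11) = 992 have opposite signs, so a root lies in (10, 11); Newton's method refines it to λ ≈ 10.3462. p(39) = 432 and p(40) = -284 have opposite signs, so a root lies in (39, 40); Newton's method refines it to λ ≈ 39.6018. p(64) = -68 and p(65) = 1316 have opposite signs, so a root lies in (64, 65); Newton's method refines it to λ ≈ 64.0519. Check (Vieta): the three roots sum to 114, matching tr M = 114.
So the eigenvalues of A^T A are ≈ 10.3462, 39.6018, 64.0519 (all ≥ 0, as they must be for A^T A). The largest is λ_max ≈ 64.0519, hence ||A||_2 = sqrt(λ_max) ≈ 8.0032.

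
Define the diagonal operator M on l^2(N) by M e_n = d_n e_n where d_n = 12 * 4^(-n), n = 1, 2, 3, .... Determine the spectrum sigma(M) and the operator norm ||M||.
sigma(M) = {12 * 4^(-n) : n ≥ 1} ∪ {0}; ||M|| = 3

A bounded diagonal operator on l^2 with diagonal entries d_n has spectrum equal to the closure of {d_n : n ≥ 1}: every d_n is an eigenvalue (with eigenvector e_n), so {d_n} ⊂ sigma(M); the spectrum is closed, so its closure is too; and for lambda not in the closure, (M - lambda I) has bounded inverse (the diagonal entries 1/(d_n - lambda) are bounded). For our sequence d_n = 12 * 4^(-n), n = 1, 2, 3, ...:
  - {d_n} = {12 * 4^(-n) : n ≥ 1}; the only limit point is 0
  - closure = {12 * 4^(-n) : n ≥ 1} ∪ {0}
For the norm: a diagonal operator has ||M|| = sup_n |d_n|. Here d_n = 12 * 4^(-n) is positive and decreasing, so sup_n |d_n| = d_1 = 12/4 = 3. So ||M|| = 3.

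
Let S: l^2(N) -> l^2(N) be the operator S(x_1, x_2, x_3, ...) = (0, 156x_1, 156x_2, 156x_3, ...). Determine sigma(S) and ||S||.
sigma(S) = closed disk {z in C : |z| ≤ 156}; ||S|| = 156

Note S = 156·U where U is the unit right shift (U x)_k = x_{k-1} (with x_0 := 0); so ||S|| = 156||U|| and sigma(S) = 156·sigma(U). ||S x||^2 = sum_{k≥1} |156x_k|^2 = 24336||x||^2, so ||S|| = 156 and sigma(S) ⊂ {|z| ≤ 156}. For any |lambda| < 156, the equation (S - lambda I) x = 0 forces x_1 = 0, then 156x_k = lambda x_{k+1} ⇒ x = 0, so S has no eigenvalues. But (S - lambda I) is not surjective for |lambda| < 156: solving (S - lambda I) x = e_1 would require x_n proportional to (lambda/156)^(-n), which is not in l^2. So every |lambda| < 156 lies in the residual spectrum. The boundary |lambda| = 156 is in the approximate point spectrum (the spectrum is closed). Hence sigma(S) is the closed disk of radius 156.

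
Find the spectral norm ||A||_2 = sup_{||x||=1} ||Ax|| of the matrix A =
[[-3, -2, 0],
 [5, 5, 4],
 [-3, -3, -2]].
||A||_2 ≈ 9.8953 (= sqrt(largest eigenvalue of A^T A))

||A||_2 = sigma_max(A) = sqrt(lambda_max(A^T A)). Form the symmetric matrix M = A^T A =
[[43, 40, 26],
 [40, 38, 26],
 [26, 26, 20]].
Its characteristic polynomial (trace, sum of principal 2x2 minors, determinant of M give the coefficients) is
  p(λ) = det(λ I - M) = λ^3 - 101λ^2 + 302λ - 4.
No integer candidate from the rational root theorem (±divisors of 4) is a root, so the roots are irrational. The cubic discriminant is Δ = 805908468 > 0, so there are three distinct real roots. p(0) = -4 and p(1) = 198 have opposite signs, so a root lies in (0, 1); Newton's method refines it to λ ≈ 0.0133. p(3) = 20 and p(4) = -348 have opposite signs, so a root lies in (3, 4); Newton's method refines it to λ ≈ 3.0706. p(97) = -8346 and p(98) = 780 have opposite signs, so a root lies in (97, 98); Newton's method refines it to λ ≈ 97.9161. Check (Vieta): the three roots sum to 101, matching tr M = 101.
So the eigenvalues of A^T A are ≈ 0.0133, 3.0706, 97.9161 (all ≥ 0, as they must be for A^T A). The largest is λ_max ≈ 97.9161, hence ||A||_2 = sqrt(λ_max) ≈ 9.8953.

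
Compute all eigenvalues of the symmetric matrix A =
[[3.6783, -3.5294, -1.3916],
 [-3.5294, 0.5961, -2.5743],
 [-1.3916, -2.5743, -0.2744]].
sigma(A) ≈ {-4, 2, 6}

A is real symmetric, so its spectrum consists of real eigenvalues. Expanding the characteristic polynomial of the displayed matrix gives
  det(λ I - A) = p(λ) = λ^3 + (-4)λ^2 + (-20)λ + (48.0015).
Solving p(λ) = 0 yields eigenvalues ≈ -4, 2, 6. (A is shown rounded to 4 decimals, so these recover the underlying integer eigenvalues to within that precision.)
Verification: the trace of A = 4 equals the sum of eigenvalues 4, and det(A) ≈ -48.0015 matches the eigenvalue product -48.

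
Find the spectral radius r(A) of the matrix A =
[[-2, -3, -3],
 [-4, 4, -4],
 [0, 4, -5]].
r(A) ≈ 4.895

The eigenvalues of A are the roots of its characteristic polynomial. With M = A (coefficients from the trace, the sum of principal 2x2 minors, and det A):
  p(λ) = det(λ I - M) = λ^3 + 3λ^2 - 14λ - 116.
No integer candidate from the rational root theorem (±divisors of 116) is a root, so the roots are irrational. The cubic discriminant is Δ = -250348 < 0, so there is one real root and a complex-conjugate pair. p(4) = -60 and p(5) = 14 have opposite signs, so a root lies in (4, 5); Newton's method refines it to λ ≈ 4.8412. Dividing out (λ - (4.8412)) leaves approximately λ^2 + 7.8412λ + 23.9609. For λ^2 + 7.8412λ + 23.9609 the discriminant is -34.3592. It is negative, so the remaining roots are the complex-conjugate pair λ ≈ -3.9206 ± 2.9308i. Their product equals the constant term, so |λ|^2 ≈ 23.9609 and |λ| ≈ 4.895.
Thus the eigenvalues (to 4 decimals) are 4.8412 (modulus 4.8412); -3.9206 ± 2.9308i (modulus 4.895). The spectral radius is the largest modulus: r(A) ≈ 4.895. (Cross-check: r(A) ≤ ||A||_2 ≈ 9.0403; equality holds whenever A is normal, though it can also hold for some non-normal A.)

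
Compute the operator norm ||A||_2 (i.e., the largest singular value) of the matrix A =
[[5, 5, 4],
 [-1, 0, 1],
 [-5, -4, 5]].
||A||_2 ≈ 9.575 (= sqrt(largest eigenvalue of A^T A))

||A||_2 = sigma_max(A) = sqrt(lambda_max(A^T A)). Form the symmetric matrix M = A^T A =
[[51, 45, -6],
 [45, 41, 0],
 [-6, 0, 42]].
Its characteristic polynomial (trace, sum of principal 2x2 minors, determinant of M give the coefficients) is
  p(λ) = det(λ I - M) = λ^3 - 134λ^2 + 3894λ - 1296.
No integer candidate from the rational root theorem (±divisors of 1296) is a root, so the roots are irrational. The cubic discriminant is Δ = 35742366000 > 0, so there are three distinct real roots. p(0) = -1296 and p(1) = 2465 have opposite signs, so a root lies in (0, 1); Newton's method refines it to λ ≈ 0.3367. p(41) = 2025 and p(42) = -36 have opposite signs, so a root lies in (41, 42); Newton's method refines it to λ ≈ 41.9826. p(91) = -3025 and p(92) = 1464 have opposite signs, so a root lies in (91, 92); Newton's method refines it to λ ≈ 91.6807. Check (Vieta): the three roots sum to 134, matching tr M = 134.
So the eigenvalues of A^T A are ≈ 0.3367, 41.9826, 91.6807 (all ≥ 0, as they must be for A^T A). The largest is λ_max ≈ 91.6807, hence ||A||_2 = sqrt(λ_max) ≈ 9.575.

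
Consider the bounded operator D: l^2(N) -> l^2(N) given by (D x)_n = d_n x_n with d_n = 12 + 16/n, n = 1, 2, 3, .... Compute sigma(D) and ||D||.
sigma(D) = {12 + 16/n : n ≥ 1} ∪ {12}; ||D|| = 28

A bounded diagonal operator on l^2 with diagonal entries d_n has spectrum equal to the closure of {d_n : n ≥ 1}: every d_n is an eigenvalue (with eigenvector e_n), so {d_n} ⊂ sigma(D); the spectrum is closed, so its closure is too; and for lambda not in the closure, (D - lambda I) has bounded inverse (the diagonal entries 1/(d_n - lambda) are bounded). For our sequence d_n = 12 + 16/n, n = 1, 2, 3, ...:
  - {d_n} = {12 + 16/n : n ≥ 1}; the only limit point is 12
  - closure = {12 + 16/n : n ≥ 1} ∪ {12}
For the norm: a diagonal operator has ||D|| = sup_n |d_n|. Here d_n = 12 + 16/n is positive and decreasing, so sup_n |d_n| = d_1 = 12 + 16 = 28. So ||D|| = 28.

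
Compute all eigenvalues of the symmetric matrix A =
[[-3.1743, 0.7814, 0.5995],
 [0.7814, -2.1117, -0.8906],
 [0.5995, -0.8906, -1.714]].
sigma(A) ≈ {-4, -2, -1}

A is real symmetric, so its spectrum consists of real eigenvalues. Expanding the characteristic polynomial of the displayed matrix gives
  det(λ I - A) = p(λ) = λ^3 + (7)λ^2 + (14)λ + (8).
Solving p(λ) = 0 yields eigenvalues ≈ -4, -2, -1. (A is shown rounded to 4 decimals, so these recover the underlying integer eigenvalues to within that precision.)
Verification: the trace of A = -7 equals the sum of eigenvalues -7, and det(A) ≈ -8.0004 matches the eigenvalue product -8.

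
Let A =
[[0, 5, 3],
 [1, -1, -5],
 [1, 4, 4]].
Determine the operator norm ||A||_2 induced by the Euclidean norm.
||A||_2 ≈ 9.0687 (= sqrt(largest eigenvalue of A^T A))

||A||_2 = sigma_max(A) = sqrt(lambda_max(A^T A)). Form the symmetric matrix M = A^T A =
[[2, 3, -1],
 [3, 42, 36],
 [-1, 36, 50]].
Its characteristic polynomial (trace, sum of principal 2x2 minors, determinant of M give the coefficients) is
  p(λ) = det(λ I - M) = λ^3 - 94λ^2 + 978λ - 900.
No integer candidate from the rational root theorem (±divisors of 900) is a root, so the roots are irrational. The cubic discriminant is Δ = 3187053216 > 0, so there are three distinct real roots. p(1) = -15 and p(2) = 688 have opposite signs, so a root lies in (1, 2); Newton's method refines it to λ ≈ 1.019. p(10) = 480 and p(11) = -185 have opposite signs, so a root lies in (10, 11); Newton's method refines it to λ ≈ 10.7398. p(82) = -1392 and p(83) = 4495 have opposite signs, so a root lies in (82, 83); Newton's method refines it to λ ≈ 82.2412. Check (Vieta): the three roots sum to 94, matching tr M = 94.
So the eigenvalues of A^T A are ≈ 1.019, 10.7398, 82.2412 (all ≥ 0, as they must be for A^T A). The largest is λ_max ≈ 82.2412, hence ||A||_2 = sqrt(λ_max) ≈ 9.0687.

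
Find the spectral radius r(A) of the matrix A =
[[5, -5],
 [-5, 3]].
r(A) = (8 + sqrt(104))/2 ≈ 9.099

The eigenvalues of A are the roots of its characteristic polynomial. With M = A (coefficients from the trace and determinant):
  p(λ) = det(λ I - M) = λ^2 - 8λ - 10.
For λ^2 - 8λ - 10 the discriminant is 104. It is nonnegative but not a perfect square, so the roots are real and irrational: λ = (8 ± sqrt(104))/2 ≈ 9.099, -1.099.
Thus the eigenvalues (to 4 decimals) are 9.099 (modulus 9.099); -1.099 (modulus 1.099). The spectral radius is the largest modulus: r(A) = (8 + sqrt(104))/2 ≈ 9.099. (Cross-check: r(A) ≤ ||A||_2 ≈ 9.099; equality holds whenever A is normal, though it can also hold for some non-normal A.)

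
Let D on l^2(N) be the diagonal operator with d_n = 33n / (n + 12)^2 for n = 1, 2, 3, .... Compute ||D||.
||D|| = 11/16 (attained at n = 12)

For D diagonal, ||D|| = sup_n |d_n|. Treat f(x) = 33x / (x + 12)^2 for real x > 0. By the quotient rule, f'(x) = 33(12 - x)/(x + 12)^3, which is positive for x < 12 and negative for x > 12. So f has a unique maximum at x = 12, and since 12 is a positive integer, the supremum over n ≥ 1 is attained at n = 12: d_12 = 33·12/(12 + 12)^2 = 33·12/576 = 11/16. Hence ||D|| = 11/16.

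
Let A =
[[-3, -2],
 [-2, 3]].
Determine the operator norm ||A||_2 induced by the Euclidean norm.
||A||_2 = sqrt(13) ≈ 3.6056 (= sqrt(largest eigenvalue of A^T A))

||A||_2 = sigma_max(A) = sqrt(lambda_max(A^T A)). Form the symmetric matrix M = A^T A =
[[13, 0],
 [0, 13]].
Its characteristic polynomial (trace, determinant of M give the coefficients) is
  p(λ) = det(λ I - M) = λ^2 - 26λ + 169.
For λ^2 - 26λ + 169 the discriminant is 0. It is a perfect square (0^2), so the roots are rational: λ = (26 ± 0)/2 = 13, 13.
So the eigenvalues of A^T A are ≈ 13, 13 (all ≥ 0, as they must be for A^T A). The largest is λ_max = 13, hence ||A||_2 = sqrt(λ_max) = sqrt(13) ≈ 3.6056.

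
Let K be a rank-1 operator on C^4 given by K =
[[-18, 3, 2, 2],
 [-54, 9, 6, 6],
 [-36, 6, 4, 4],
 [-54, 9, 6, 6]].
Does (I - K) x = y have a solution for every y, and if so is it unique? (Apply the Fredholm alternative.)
(I - K) is singular (det(I - K) = 0, i.e. 1 ∈ sigma(K)). (I - K) x = y is solvable iff y ⊥ ker((I - K)^*) = span{(-18, 3, 2, 2)}, i.e. iff -18y_1 + 3y_2 + 2y_3 + 2y_4 = 0. When solvable, the solutions are x = y + c·(1, 3, 2, 3), c arbitrary (ker(I - K) = span{(1, 3, 2, 3)}, dimension 1).

K has rank 1, so it is an outer product K = u v^T: every row of K is a multiple of one row vector. Reading off the entries, u = (1, 3, 2, 3) and v = (-18, 3, 2, 2) (row i of K equals u_i·v^T). A rank-one matrix u v^T satisfies K u = u (v·u) and kills the (3)-dimensional subspace v^⊥, so its characteristic polynomial is lambda^3 (lambda - v·u) with v·u = tr K = 1. Hence the eigenvalues of I - K are 1 (multiplicity 3) and 1 - (1) = 0, so det(I - K) = 0. (Direct check: I - K =
[[19, -3, -2, -2],
 [54, -8, -6, -6],
 [36, -6, -3, -4],
 [54, -9, -6, -5]]
has determinant 0.) So 1 is an eigenvalue of K and (I - K) is not invertible. The finite-dimensional Fredholm alternative says: either (I - K) is invertible, or ker(I - K) ≠ {0} and then range(I - K) = ker((I - K)^*)^⊥, with dim ker(I - K) = dim ker((I - K)^*). We are in the second case, so we need both kernels. Kernel of I - K: (I - K) u = u - u (v·u) = u - u = 0, so ker(I - K) = span{u} = span{(1, 3, 2, 3)} (it is exactly 1-dimensional because rank(I - K) = 3). Kernel of the adjoint: K is real, so (I - K)^* = I - K^T = I - v u^T, and (I - v u^T) v = v - v (u·v) = 0; hence ker((I - K)^*) = span{v} = span{(-18, 3, 2, 2)}. Therefore (I - K) x = y is solvable iff <y, v> = 0, i.e. iff -18y_1 + 3y_2 + 2y_3 + 2y_4 = 0. When this holds, K y = u (v·y) = 0, so (I - K) y = y and x = y is a particular solution; the full solution set is the line x = y + c·u = y + c·(1, 3, 2, 3), c ∈ C.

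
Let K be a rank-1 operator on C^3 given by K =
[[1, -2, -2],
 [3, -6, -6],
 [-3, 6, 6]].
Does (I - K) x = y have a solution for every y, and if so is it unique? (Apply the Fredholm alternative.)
(I - K) is singular (det(I - K) = 0, i.e. 1 ∈ sigma(K)). (I - K) x = y is solvable iff y ⊥ ker((I - K)^*) = span{(1, -2, -2)}, i.e. iff y_1 - 2y_2 - 2y_3 = 0. When solvable, the solutions are x = y + c·(1, 3, -3), c arbitrary (ker(I - K) = span{(1, 3, -3)}, dimension 1).

K has rank 1, so it is an outer product K = u v^T: every row of K is a multiple of one row vector. Reading off the entries, u = (1, 3, -3) and v = (1, -2, -2) (row i of K equals u_i·v^T). A rank-one matrix u v^T satisfies K u = u (v·u) and kills the (2)-dimensional subspace v^⊥, so its characteristic polynomial is lambda^2 (lambda - v·u) with v·u = tr K = 1. Hence the eigenvalues of I - K are 1 (multiplicity 2) and 1 - (1) = 0, so det(I - K) = 0. (Direct check: I - K =
[[0, 2, 2],
 [-3, 7, 6],
 [3, -6, -5]]
has determinant 0.) So 1 is an eigenvalue of K and (I - K) is not invertible. The finite-dimensional Fredholm alternative says: either (I - K) is invertible, or ker(I - K) ≠ {0} and then range(I - K) = ker((I - K)^*)^⊥, with dim ker(I - K) = dim ker((I - K)^*). We are in the second case, so we need both kernels. Kernel of I - K: (I - K) u = u - u (v·u) = u - u = 0, so ker(I - K) = span{u} = span{(1, 3, -3)} (it is exactly 1-dimensional because rank(I - K) = 2). Kernel of the adjoint: K is real, so (I - K)^* = I - K^T = I - v u^T, and (I - v u^T) v = v - v (u·v) = 0; hence ker((I - K)^*) = span{v} = span{(1, -2, -2)}. Therefore (I - K) x = y is solvable iff <y, v> = 0, i.e. iff y_1 - 2y_2 - 2y_3 = 0. When this holds, K y = u (v·y) = 0, so (I - K) y = y and x = y is a particular solution; the full solution set is the line x = y + c·u = y + c·(1, 3, -3), c ∈ C.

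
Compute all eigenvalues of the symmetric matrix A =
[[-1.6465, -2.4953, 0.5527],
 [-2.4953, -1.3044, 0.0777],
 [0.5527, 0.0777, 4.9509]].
sigma(A) ≈ {-4, 1, 5}

A is real symmetric, so its spectrum consists of real eigenvalues. Expanding the characteristic polynomial of the displayed matrix gives
  det(λ I - A) = p(λ) = λ^3 + (-2)λ^2 + (-19)λ + (20).
Solving p(λ) = 0 yields eigenvalues ≈ -4, 1, 5. (A is shown rounded to 4 decimals, so these recover the underlying integer eigenvalues to within that precision.)
Verification: the trace of A = 2 equals the sum of eigenvalues 2, and det(A) ≈ -19.9998 matches the eigenvalue product -20.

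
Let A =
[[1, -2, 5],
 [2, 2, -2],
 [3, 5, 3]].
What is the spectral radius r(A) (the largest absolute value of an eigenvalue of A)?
r(A) = 6

The eigenvalues of A are the roots of its characteristic polynomial. With M = A (coefficients from the trace, the sum of principal 2x2 minors, and det A):
  p(λ) = det(λ I - M) = λ^3 - 6λ^2 + 10λ - 60.
By the rational root theorem any rational root is an integer divisor of 60. Testing λ = 6: p(6) = 216 - 216 + 60 - 60 = 0, so λ = 6 is a root. Dividing out (λ - 6) leaves p(λ) = (λ - 6)(λ^2 + 10). For λ^2 + 10 the discriminant is -40. It is negative, so the roots are the complex-conjugate pair λ = 0 ± (sqrt(40)/2) i ≈ 0 ± 3.1623i. For a conjugate pair the product of the roots equals the constant term, so |λ|^2 = 10 and |λ| = sqrt(10) ≈ 3.1623.
Thus the eigenvalues (to 4 decimals) are 0 ± 3.1623i (modulus 3.1623); 6 (modulus 6). The spectral radius is the largest modulus: r(A) = 6. (Cross-check: r(A) ≤ ||A||_2 ≈ 6.886; equality holds whenever A is normal, though it can also hold for some non-normal A.)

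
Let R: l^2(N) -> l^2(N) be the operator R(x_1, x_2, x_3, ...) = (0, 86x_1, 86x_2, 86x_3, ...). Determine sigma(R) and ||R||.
sigma(R) = closed disk {z in C : |z| ≤ 86}; ||R|| = 86

Note R = 86·U where U is the unit right shift (U x)_k = x_{k-1} (with x_0 := 0); so ||R|| = 86||U|| and sigma(R) = 86·sigma(U). ||R x||^2 = sum_{k≥1} |86x_k|^2 = 7396||x||^2, so ||R|| = 86 and sigma(R) ⊂ {|z| ≤ 86}. For any |lambda| < 86, the equation (R - lambda I) x = 0 forces x_1 = 0, then 86x_k = lambda x_{k+1} ⇒ x = 0, so R has no eigenvalues. But (R - lambda I) is not surjective for |lambda| < 86: solving (R - lambda I) x = e_1 would require x_n proportional to (lambda/86)^(-n), which is not in l^2. So every |lambda| < 86 lies in the residual spectrum. The boundary |lambda| = 86 is in the approximate point spectrum (the spectrum is closed). Hence sigma(R) is the closed disk of radius 86.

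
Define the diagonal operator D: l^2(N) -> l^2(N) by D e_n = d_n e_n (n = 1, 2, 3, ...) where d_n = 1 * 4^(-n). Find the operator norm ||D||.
||D|| = 1/4 (attained at n = 1)

For D diagonal, ||D|| = sup_n |d_n|. The sequence d_n = 1 * 4^(-n) is positive and strictly decreasing (ratio 4^(-1) < 1), so the supremum is d_1 = 1/4. Hence ||D|| = 1/4.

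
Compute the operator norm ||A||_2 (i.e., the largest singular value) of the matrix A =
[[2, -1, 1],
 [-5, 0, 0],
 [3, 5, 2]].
||A||_2 ≈ 7.0263 (= sqrt(largest eigenvalue of A^T A))

||A||_2 = sigma_max(A) = sqrt(lambda_max(A^T A)). Form the symmetric matrix M = A^T A =
[[38, 13, 8],
 [13, 26, 9],
 [8, 9, 5]].
Its characteristic polynomial (trace, sum of principal 2x2 minors, determinant of M give the coefficients) is
  p(λ) = det(λ I - M) = λ^3 - 69λ^2 + 994λ - 1225.
No integer candidate from the rational root theorem (±divisors of 1225) is a root, so the roots are irrational. The cubic discriminant is Δ = 637718585 > 0, so there are three distinct real roots. p(1) = -299 and p(2) = 495 have opposite signs, so a root lies in (1, 2); Newton's method refines it to λ ≈ 1.3579. p(18) = 143 and p(19) = -389 have opposite signs, so a root lies in (18, 19); Newton's method refines it to λ ≈ 18.2739. p(49) = -539 and p(50) = 975 have opposite signs, so a root lies in (49, 50); Newton's method refines it to λ ≈ 49.3682. Check (Vieta): the three roots sum to 69, matching tr M = 69.
So the eigenvalues of A^T A are ≈ 1.3579, 18.2739, 49.3682 (all ≥ 0, as they must be for A^T A). The largest is λ_max ≈ 49.3682, hence ||A||_2 = sqrt(λ_max) ≈ 7.0263.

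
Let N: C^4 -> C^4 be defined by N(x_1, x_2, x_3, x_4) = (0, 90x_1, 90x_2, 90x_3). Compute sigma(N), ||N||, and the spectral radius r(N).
sigma(N) = {0}; ||N|| = 90; r(N) = 0. (N is nilpotent with N^4 = 0.)

On C^4, N is a strictly lower-triangular matrix with 90 on the subdiagonal and zeros elsewhere, so its characteristic polynomial is lambda^4 and every eigenvalue is 0: sigma(N) = {0}. For the operator norm, N e_i = 90e_{i+1} for i = 1, ..., 3 and N e_4 = 0, so the singular values of N are 90 (with multiplicity 3) and 0; hence ||N|| = 90. The spectral radius r(N) = max|lambda| = 0. Note ||N|| > r(N) — characteristic of non-normal nilpotent operators. Indeed N^4 = 0.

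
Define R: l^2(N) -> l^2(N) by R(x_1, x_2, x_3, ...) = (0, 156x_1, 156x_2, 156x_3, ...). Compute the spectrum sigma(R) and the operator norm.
sigma(R) = closed disk {z in C : |z| ≤ 156}; ||R|| = 156

Note R = 156·U where U is the unit right shift (U x)_k = x_{k-1} (with x_0 := 0); so ||R|| = 156||U|| and sigma(R) = 156·sigma(U). ||R x||^2 = sum_{k≥1} |156x_k|^2 = 24336||x||^2, so ||R|| = 156 and sigma(R) ⊂ {|z| ≤ 156}. For any |lambda| < 156, the equation (R - lambda I) x = 0 forces x_1 = 0, then 156x_k = lambda x_{k+1} ⇒ x = 0, so R has no eigenvalues. But (R - lambda I) is not surjective for |lambda| < 156: solving (R - lambda I) x = e_1 would require x_n proportional to (lambda/156)^(-n), which is not in l^2. So every |lambda| < 156 lies in the residual spectrum. The boundary |lambda| = 156 is in the approximate point spectrum (the spectrum is closed). Hence sigma(R) is the closed disk of radius 156.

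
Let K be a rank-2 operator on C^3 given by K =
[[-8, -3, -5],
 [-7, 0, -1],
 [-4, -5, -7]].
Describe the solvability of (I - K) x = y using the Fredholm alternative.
(I - K) is invertible (det(I - K) = 26 ≠ 0), so for every y in C^3 the equation (I - K) x = y has a unique solution.

K has rank 2 and factors as K = U V^T = u1 v1^T + u2 v2^T with u1 = (-1, -2, 1), v1 = (2, -1, -1), u2 = (2, 1, 2), v2 = (-3, -2, -3) (multiplying out reproduces the displayed K). The nonzero eigenvalues of U V^T coincide with those of the 2 x 2 matrix G = V^T U = [[v1·u1, v1·u2], [v2·u1, v2·u2]] = [[-1, 1], [4, -14]], and by the Sylvester determinant identity det(I_3 - U V^T) = det(I_2 - V^T U) = det([[2, -1], [-4, 15]]) = (2)(15) - (-1)(-4) = 26. (Direct check: I - K =
[[9, 3, 5],
 [7, 1, 1],
 [4, 5, 8]]
has determinant 26.) The finite-dimensional Fredholm alternative says: either (I - K) is invertible, or ker(I - K) ≠ {0} and then range(I - K) = ker((I - K)^*)^⊥, with dim ker(I - K) = dim ker((I - K)^*). Since det(I - K) ≠ 0, 1 is not an eigenvalue of K and ker(I - K) = {0}, so we are in the first case: for every y there is a unique x = (I - K)^(-1) y. (Explicitly, by the Woodbury identity, (I - U V^T)^(-1) = I + U (I_2 - G)^(-1) V^T.)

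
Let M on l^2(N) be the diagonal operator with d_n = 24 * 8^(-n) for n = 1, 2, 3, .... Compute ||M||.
||M|| = 3 (attained at n = 1)

For M diagonal, ||M|| = sup_n |d_n|. The sequence d_n = 24 * 8^(-n) is positive and strictly decreasing (ratio 8^(-1) < 1), so the supremum is d_1 = 24/8 = 3. Hence ||M|| = 3.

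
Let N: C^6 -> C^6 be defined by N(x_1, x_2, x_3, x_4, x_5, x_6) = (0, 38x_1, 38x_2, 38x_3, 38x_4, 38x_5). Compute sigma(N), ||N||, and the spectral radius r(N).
sigma(N) = {0}; ||N|| = 38; r(N) = 0. (N is nilpotent with N^6 = 0.)

On C^6, N is a strictly lower-triangular matrix with 38 on the subdiagonal and zeros elsewhere, so its characteristic polynomial is lambda^6 and every eigenvalue is 0: sigma(N) = {0}. For the operator norm, N e_i = 38e_{i+1} for i = 1, ..., 5 and N e_6 = 0, so the singular values of N are 38 (with multiplicity 5) and 0; hence ||N|| = 38. The spectral radius r(N) = max|lambda| = 0. Note ||N|| > r(N) — characteristic of non-normal nilpotent operators. Indeed N^6 = 0.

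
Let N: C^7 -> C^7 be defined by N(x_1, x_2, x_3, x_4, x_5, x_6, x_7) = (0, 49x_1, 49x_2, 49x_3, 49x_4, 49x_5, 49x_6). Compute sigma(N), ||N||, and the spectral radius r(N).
sigma(N) = {0}; ||N|| = 49; r(N) = 0. (N is nilpotent with N^7 = 0.)

On C^7, N is a strictly lower-triangular matrix with 49 on the subdiagonal and zeros elsewhere, so its characteristic polynomial is lambda^7 and every eigenvalue is 0: sigma(N) = {0}. For the operator norm, N e_i = 49e_{i+1} for i = 1, ..., 6 and N e_7 = 0, so the singular values of N are 49 (with multiplicity 6) and 0; hence ||N|| = 49. The spectral radius r(N) = max|lambda| = 0. Note ||N|| > r(N) — characteristic of non-normal nilpotent operators. Indeed N^7 = 0.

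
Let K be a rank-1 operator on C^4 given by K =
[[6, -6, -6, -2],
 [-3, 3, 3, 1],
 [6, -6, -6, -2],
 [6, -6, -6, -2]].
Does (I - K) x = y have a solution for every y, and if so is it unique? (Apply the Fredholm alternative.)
(I - K) is singular (det(I - K) = 0, i.e. 1 ∈ sigma(K)). (I - K) x = y is solvable iff y ⊥ ker((I - K)^*) = span{(-3, 3, 3, 1)}, i.e. iff -3y_1 + 3y_2 + 3y_3 + y_4 = 0. When solvable, the solutions are x = y + c·(-2, 1, -2, -2), c arbitrary (ker(I - K) = span{(-2, 1, -2, -2)}, dimension 1).

K has rank 1, so it is an outer product K = u v^T: every row of K is a multiple of one row vector. Reading off the entries, u = (-2, 1, -2, -2) and v = (-3, 3, 3, 1) (row i of K equals u_i·v^T). A rank-one matrix u v^T satisfies K u = u (v·u) and kills the (3)-dimensional subspace v^⊥, so its characteristic polynomial is lambda^3 (lambda - v·u) with v·u = tr K = 1. Hence the eigenvalues of I - K are 1 (multiplicity 3) and 1 - (1) = 0, so det(I - K) = 0. (Direct check: I - K =
[[-5, 6, 6, 2],
 [3, -2, -3, -1],
 [-6, 6, 7, 2],
 [-6, 6, 6, 3]]
has determinant 0.) So 1 is an eigenvalue of K and (I - K) is not invertible. The finite-dimensional Fredholm alternative says: either (I - K) is invertible, or ker(I - K) ≠ {0} and then range(I - K) = ker((I - K)^*)^⊥, with dim ker(I - K) = dim ker((I - K)^*). We are in the second case, so we need both kernels. Kernel of I - K: (I - K) u = u - u (v·u) = u - u = 0, so ker(I - K) = span{u} = span{(-2, 1, -2, -2)} (it is exactly 1-dimensional because rank(I - K) = 3). Kernel of the adjoint: K is real, so (I - K)^* = I - K^T = I - v u^T, and (I - v u^T) v = v - v (u·v) = 0; hence ker((I - K)^*) = span{v} = span{(-3, 3, 3, 1)}. Therefore (I - K) x = y is solvable iff <y, v> = 0, i.e. iff -3y_1 + 3y_2 + 3y_3 + y_4 = 0. When this holds, K y = u (v·y) = 0, so (I - K) y = y and x = y is a particular solution; the full solution set is the line x = y + c·u = y + c·(-2, 1, -2, -2), c ∈ C.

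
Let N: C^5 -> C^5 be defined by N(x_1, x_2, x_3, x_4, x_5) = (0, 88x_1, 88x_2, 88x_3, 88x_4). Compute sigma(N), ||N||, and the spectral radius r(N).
sigma(N) = {0}; ||N|| = 88; r(N) = 0. (N is nilpotent with N^5 = 0.)

On C^5, N is a strictly lower-triangular matrix with 88 on the subdiagonal and zeros elsewhere, so its characteristic polynomial is lambda^5 and every eigenvalue is 0: sigma(N) = {0}. For the operator norm, N e_i = 88e_{i+1} for i = 1, ..., 4 and N e_5 = 0, so the singular values of N are 88 (with multiplicity 4) and 0; hence ||N|| = 88. The spectral radius r(N) = max|lambda| = 0. Note ||N|| > r(N) — characteristic of non-normal nilpotent operators. Indeed N^5 = 0.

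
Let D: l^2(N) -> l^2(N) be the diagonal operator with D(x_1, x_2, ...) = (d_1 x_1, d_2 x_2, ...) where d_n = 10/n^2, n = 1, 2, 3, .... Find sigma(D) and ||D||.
sigma(D) = {10/n^2 : n ≥ 1} ∪ {0}; ||D|| = 10

A bounded diagonal operator on l^2 with diagonal entries d_n has spectrum equal to the closure of {d_n : n ≥ 1}: every d_n is an eigenvalue (with eigenvector e_n), so {d_n} ⊂ sigma(D); the spectrum is closed, so its closure is too; and for lambda not in the closure, (D - lambda I) has bounded inverse (the diagonal entries 1/(d_n - lambda) are bounded). For our sequence d_n = 10/n^2, n = 1, 2, 3, ...:
  - {d_n} = {10/n^2 : n ≥ 1}; the only limit point is 0
  - closure = {10/n^2 : n ≥ 1} ∪ {0}
For the norm: a diagonal operator has ||D|| = sup_n |d_n|. Here d_n = 10/n^2 is positive and decreasing, so sup_n |d_n| = d_1 = 10. So ||D|| = 10.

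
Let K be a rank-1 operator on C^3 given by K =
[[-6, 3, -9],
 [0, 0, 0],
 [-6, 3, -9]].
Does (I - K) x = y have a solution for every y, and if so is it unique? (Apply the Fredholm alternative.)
(I - K) is invertible (det(I - K) = 16 ≠ 0), so for every y in C^3 the equation (I - K) x = y has a unique solution.

K has rank 1, so it is an outer product K = u v^T: every row of K is a multiple of one row vector. Reading off the entries, u = (-3, 0, -3) and v = (2, -1, 3) (row i of K equals u_i·v^T). A rank-one matrix u v^T satisfies K u = u (v·u) and kills the (2)-dimensional subspace v^⊥, so its characteristic polynomial is lambda^2 (lambda - v·u) with v·u = tr K = -15. Hence the eigenvalues of I - K are 1 (multiplicity 2) and 1 - (-15) = 16, so det(I - K) = 16. (Direct check: I - K =
[[7, -3, 9],
 [0, 1, 0],
 [6, -3, 10]]
has determinant 16.) The finite-dimensional Fredholm alternative says: either (I - K) is invertible, or ker(I - K) ≠ {0} and then range(I - K) = ker((I - K)^*)^⊥, with dim ker(I - K) = dim ker((I - K)^*). Since det(I - K) ≠ 0, 1 is not an eigenvalue of K and ker(I - K) = {0}, so we are in the first case: for every y there is a unique x = (I - K)^(-1) y. Explicitly, by the Sherman–Morrison formula, (I - u v^T)^(-1) = I + u v^T/(1 - v·u), i.e. (I - K)^(-1) = I + K/(16).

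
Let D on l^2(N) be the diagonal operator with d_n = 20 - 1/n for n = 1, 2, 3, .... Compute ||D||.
||D|| = 20

For a diagonal operator on l^2 with entries d_n, ||D|| = sup_n |d_n|. Here d_1 = 19, d_2 = 39/2, ..., and d_n = 20 - 1/n increases monotonically toward 20. All terms lie in [19, 20), so |d_n| = d_n and the supremum is the limit 20, which is not attained by any individual d_n. Hence ||D|| = 20.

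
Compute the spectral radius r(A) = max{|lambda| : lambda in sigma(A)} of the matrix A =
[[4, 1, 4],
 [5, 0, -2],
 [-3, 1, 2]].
r(A) = 3

The eigenvalues of A are the roots of its characteristic polynomial. With M = A (coefficients from the trace, the sum of principal 2x2 minors, and det A):
  p(λ) = det(λ I - M) = λ^3 - 6λ^2 + 17λ - 24.
By the rational root theorem any rational root is an integer divisor of 24. Testing λ = 3: p(3) = 27 - 54 + 51 - 24 = 0, so λ = 3 is a root. Dividing out (λ - 3) leaves p(λ) = (λ - 3)(λ^2 - 3λ + 8). For λ^2 - 3λ + 8 the discriminant is -23. It is negative, so the roots are the complex-conjugate pair λ = 3/2 ± (sqrt(23)/2) i ≈ 1.5 ± 2.3979i. For a conjugate pair the product of the roots equals the constant term, so |λ|^2 = 8 and |λ| = sqrt(8) ≈ 2.8284.
Thus the eigenvalues (to 4 decimals) are 1.5 ± 2.3979i (modulus 2.8284); 3 (modulus 3). The spectral radius is the largest modulus: r(A) = 3. (Cross-check: r(A) ≤ ||A||_2 ≈ 7.0726; equality holds whenever A is normal, though it can also hold for some non-normal A.)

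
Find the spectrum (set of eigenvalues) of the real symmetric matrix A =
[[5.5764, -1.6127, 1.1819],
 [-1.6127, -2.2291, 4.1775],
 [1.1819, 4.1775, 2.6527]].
sigma(A) ≈ {-5, 5, 6}

A is real symmetric, so its spectrum consists of real eigenvalues. Expanding the characteristic polynomial of the displayed matrix gives
  det(λ I - A) = p(λ) = λ^3 + (-6)λ^2 + (-25)λ + (150).
Solving p(λ) = 0 yields eigenvalues ≈ -5, 5, 6. (A is shown rounded to 4 decimals, so these recover the underlying integer eigenvalues to within that precision.)
Verification: the trace of A = 6 equals the sum of eigenvalues 6, and det(A) ≈ -150.0010 matches the eigenvalue product -150.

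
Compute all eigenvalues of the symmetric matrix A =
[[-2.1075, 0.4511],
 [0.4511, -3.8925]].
sigma(A) ≈ {-4, -2}

A is real symmetric, so its spectrum consists of real eigenvalues. Expanding the characteristic polynomial of the displayed matrix gives
  det(λ I - A) = p(λ) = λ^2 + (6)λ + (8).
Solving p(λ) = 0 yields eigenvalues ≈ -4, -2. (A is shown rounded to 4 decimals, so these recover the underlying integer eigenvalues to within that precision.)
Verification: the trace of A = -6 equals the sum of eigenvalues -6, and det(A) ≈ 8.0000 matches the eigenvalue product 8.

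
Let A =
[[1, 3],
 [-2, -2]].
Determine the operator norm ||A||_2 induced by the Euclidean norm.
||A||_2 = sqrt((18 + sqrt(260))/2) ≈ 4.1306 (= sqrt(largest eigenvalue of A^T A))

||A||_2 = sigma_max(A) = sqrt(lambda_max(A^T A)). Form the symmetric matrix M = A^T A =
[[5, 7],
 [7, 13]].
Its characteristic polynomial (trace, determinant of M give the coefficients) is
  p(λ) = det(λ I - M) = λ^2 - 18λ + 16.
For λ^2 - 18λ + 16 the discriminant is 260. It is nonnegative but not a perfect square, so the roots are real and irrational: λ = (18 ± sqrt(260))/2 ≈ 17.0623, 0.9377.
So the eigenvalues of A^T A are ≈ 0.9377, 17.0623 (all ≥ 0, as they must be for A^T A). The largest is λ_max = (18 + sqrt(260))/2 ≈ 17.0623, hence ||A||_2 = sqrt(λ_max) = sqrt((18 + sqrt(260))/2) ≈ 4.1306.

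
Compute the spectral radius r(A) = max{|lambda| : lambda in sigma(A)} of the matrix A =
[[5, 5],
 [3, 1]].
r(A) = (6 + sqrt(76))/2 ≈ 7.3589

The eigenvalues of A are the roots of its characteristic polynomial. With M = A (coefficients from the trace and determinant):
  p(λ) = det(λ I - M) = λ^2 - 6λ - 10.
For λ^2 - 6λ - 10 the discriminant is 76. It is nonnegative but not a perfect square, so the roots are real and irrational: λ = (6 ± sqrt(76))/2 ≈ 7.3589, -1.3589.
Thus the eigenvalues (to 4 decimals) are 7.3589 (modulus 7.3589); -1.3589 (modulus 1.3589). The spectral radius is the largest modulus: r(A) = (6 + sqrt(76))/2 ≈ 7.3589. (Cross-check: r(A) ≤ ||A||_2 ≈ 7.6344; equality holds whenever A is normal, though it can also hold for some non-normal A.)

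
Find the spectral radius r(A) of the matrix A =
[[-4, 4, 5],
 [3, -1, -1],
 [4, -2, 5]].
r(A) ≈ 7.8959

The eigenvalues of A are the roots of its characteristic polynomial. With M = A (coefficients from the trace, the sum of principal 2x2 minors, and det A):
  p(λ) = det(λ I - M) = λ^3 - 55λ + 58.
No integer candidate from the rational root theorem (±divisors of 58) is a root, so the roots are irrational. The cubic discriminant is Δ = 574672 > 0, so there are three distinct real roots. p(-8) = -14 and p(-7) = 100 have opposite signs, so a root lies in (-8, -7); Newton's method refines it to λ ≈ -7.8959. p(1) = 4 and p(2) = -44 have opposite signs, so a root lies in (1, 2); Newton's method refines it to λ ≈ 1.0773. p(6) = -56 and p(7) = 16 have opposite signs, so a root lies in (6, 7); Newton's method refines it to λ ≈ 6.8186. Check (Vieta): the three roots sum to 0, matching tr M = 0.
Thus the eigenvalues (to 4 decimals) are -7.8959 (modulus 7.8959); 1.0773 (modulus 1.0773); 6.8186 (modulus 6.8186). The spectral radius is the largest modulus: r(A) ≈ 7.8959. (Cross-check: r(A) ≤ ||A||_2 ≈ 8.0886; equality holds whenever A is normal, though it can also hold for some non-normal A.)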